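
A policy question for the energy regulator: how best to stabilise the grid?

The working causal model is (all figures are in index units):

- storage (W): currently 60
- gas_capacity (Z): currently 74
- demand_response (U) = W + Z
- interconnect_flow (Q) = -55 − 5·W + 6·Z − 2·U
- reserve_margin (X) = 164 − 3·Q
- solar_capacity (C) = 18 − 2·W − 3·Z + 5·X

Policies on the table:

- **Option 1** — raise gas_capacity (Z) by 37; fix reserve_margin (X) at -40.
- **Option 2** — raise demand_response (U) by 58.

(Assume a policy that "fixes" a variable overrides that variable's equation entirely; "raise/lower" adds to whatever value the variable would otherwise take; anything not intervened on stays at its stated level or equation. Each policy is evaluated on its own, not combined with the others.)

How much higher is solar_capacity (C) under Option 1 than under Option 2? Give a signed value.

Option 1 (Z + 37, X := -40):
  W = 60
  Z = 74 + 37 = 111
  U = 0 + 60 + 111 = 171
  Q = -55 − 5·60 + 6·111 − 2·171 = -31
  X = -40
  C = 18 − 2·60 − 3·111 + 5·(-40) = -635
Option 2 (U + 58):
  W = 60
  Z = 74
  U = 0 + 60 + 74 (+58 from intervention) = 192
  Q = -55 − 5·60 + 6·74 − 2·192 = -295
  X = 164 − 3·(-295) = 1049
  C = 18 − 2·60 − 3·74 + 5·1049 = 4921
C: -635 − 4921 = -5556

-5556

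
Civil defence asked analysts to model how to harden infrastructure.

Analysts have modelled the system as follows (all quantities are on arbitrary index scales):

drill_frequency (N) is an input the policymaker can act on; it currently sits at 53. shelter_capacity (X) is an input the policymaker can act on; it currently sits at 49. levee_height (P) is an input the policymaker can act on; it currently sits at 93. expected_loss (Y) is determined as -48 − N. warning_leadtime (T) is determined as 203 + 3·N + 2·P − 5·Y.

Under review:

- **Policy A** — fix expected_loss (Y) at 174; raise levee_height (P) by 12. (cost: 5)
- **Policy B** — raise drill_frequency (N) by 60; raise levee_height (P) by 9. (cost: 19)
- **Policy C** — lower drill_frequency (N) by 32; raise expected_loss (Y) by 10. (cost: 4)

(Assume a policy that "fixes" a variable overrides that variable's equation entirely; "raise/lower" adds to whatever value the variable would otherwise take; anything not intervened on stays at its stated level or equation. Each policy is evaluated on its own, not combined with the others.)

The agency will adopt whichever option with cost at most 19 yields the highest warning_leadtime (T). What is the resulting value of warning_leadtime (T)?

1551

Policy A (Y := 174, P + 12):
  N = 53
  P = 93 + 12 = 105
  Y = 174
  T = 203 + 3·53 + 2·105 − 5·174 = -298
Policy B (N + 60, P + 9):
  N = 53 + 60 = 113
  P = 93 + 9 = 102
  Y = -48 − 113 = -161
  T = 203 + 3·113 + 2·102 − 5·(-161) = 1551
Policy C (N − 32, Y + 10):
  N = 53 − 32 = 21
  P = 93
  Y = -48 − 21 (+10 from intervention) = -59
  T = 203 + 3·21 + 2·93 − 5·(-59) = 747
Comparing — Policy A: T=-298, Policy B: T=1551, Policy C: T=747. Highest is 1551 (Policy B).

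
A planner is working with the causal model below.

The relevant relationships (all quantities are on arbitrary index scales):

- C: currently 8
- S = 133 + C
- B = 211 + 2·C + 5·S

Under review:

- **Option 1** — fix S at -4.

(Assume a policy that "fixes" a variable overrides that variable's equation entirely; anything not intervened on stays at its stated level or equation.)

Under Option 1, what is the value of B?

207

Option 1 (S := -4):
  C = 8
  S = -4
  B = 211 + 2·8 + 5·(-4) = 207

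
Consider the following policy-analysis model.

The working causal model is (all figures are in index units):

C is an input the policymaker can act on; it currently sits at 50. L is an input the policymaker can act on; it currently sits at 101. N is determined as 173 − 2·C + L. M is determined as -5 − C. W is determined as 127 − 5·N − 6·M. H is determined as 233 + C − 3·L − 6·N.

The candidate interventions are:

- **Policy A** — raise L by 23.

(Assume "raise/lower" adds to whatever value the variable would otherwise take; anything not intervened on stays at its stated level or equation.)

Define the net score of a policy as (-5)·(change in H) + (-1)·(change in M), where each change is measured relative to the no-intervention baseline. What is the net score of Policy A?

Baseline:
  C = 50
  L = 101
  N = 173 − 2·50 + 101 = 174
  M = -5 − 50 = -55
  H = 233 + 50 − 3·101 − 6·174 = -1064
Policy A (L + 23):
  C = 50
  L = 101 + 23 = 124
  N = 173 − 2·50 + 124 = 197
  M = -5 − 50 = -55
  H = 233 + 50 − 3·124 − 6·197 = -1271
ΔH = -1271 − (-1064) = -207; ΔM = -55 − (-55) = 0
Score = (-5)·(-207) + (-1)·0 = 1035

1035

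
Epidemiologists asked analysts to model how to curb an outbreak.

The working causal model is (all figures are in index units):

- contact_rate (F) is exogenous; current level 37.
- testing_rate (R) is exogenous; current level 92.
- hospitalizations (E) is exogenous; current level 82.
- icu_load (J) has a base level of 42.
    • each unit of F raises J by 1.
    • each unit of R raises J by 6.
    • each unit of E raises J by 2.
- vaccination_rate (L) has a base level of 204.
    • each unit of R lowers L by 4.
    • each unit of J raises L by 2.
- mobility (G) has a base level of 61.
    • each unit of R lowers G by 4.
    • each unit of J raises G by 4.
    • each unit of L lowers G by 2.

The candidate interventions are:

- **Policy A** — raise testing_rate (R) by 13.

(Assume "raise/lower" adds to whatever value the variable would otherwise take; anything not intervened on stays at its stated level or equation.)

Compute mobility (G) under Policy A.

73

Policy A (R + 13):
  F = 37
  R = 92 + 13 = 105
  E = 82
  J = 42 + 37 + 6·105 + 2·82 = 873
  L = 204 − 4·105 + 2·873 = 1530
  G = 61 − 4·105 + 4·873 − 2·1530 = 73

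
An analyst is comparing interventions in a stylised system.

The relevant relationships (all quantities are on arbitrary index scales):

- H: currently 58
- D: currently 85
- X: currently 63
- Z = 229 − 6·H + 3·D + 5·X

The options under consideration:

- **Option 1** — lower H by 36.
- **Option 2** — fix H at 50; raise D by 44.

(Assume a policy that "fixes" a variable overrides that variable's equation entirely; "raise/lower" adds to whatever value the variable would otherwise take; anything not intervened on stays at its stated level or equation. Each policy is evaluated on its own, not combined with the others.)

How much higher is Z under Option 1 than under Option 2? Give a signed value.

Option 1 (H − 36):
  H = 58 − 36 = 22
  D = 85
  X = 63
  Z = 229 − 6·22 + 3·85 + 5·63 = 667
Option 2 (H := 50, D + 44):
  H = 50
  D = 85 + 44 = 129
  X = 63
  Z = 229 − 6·50 + 3·129 + 5·63 = 631
Z: 667 − 631 = 36

36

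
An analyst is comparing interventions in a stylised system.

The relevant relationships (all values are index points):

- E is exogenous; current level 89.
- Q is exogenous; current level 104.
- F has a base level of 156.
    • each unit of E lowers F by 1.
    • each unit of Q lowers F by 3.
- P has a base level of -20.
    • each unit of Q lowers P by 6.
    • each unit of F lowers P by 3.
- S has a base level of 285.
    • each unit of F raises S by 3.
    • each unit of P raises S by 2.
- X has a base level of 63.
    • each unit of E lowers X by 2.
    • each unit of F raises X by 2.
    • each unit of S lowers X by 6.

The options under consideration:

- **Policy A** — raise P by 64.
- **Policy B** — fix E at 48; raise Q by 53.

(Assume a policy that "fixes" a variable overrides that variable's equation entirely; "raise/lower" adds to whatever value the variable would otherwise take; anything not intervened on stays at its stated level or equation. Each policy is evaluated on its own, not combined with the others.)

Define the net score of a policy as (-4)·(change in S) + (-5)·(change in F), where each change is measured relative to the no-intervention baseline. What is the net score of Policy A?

-512

Baseline:
  E = 89
  Q = 104
  F = 156 − 89 − 3·104 = -245
  P = -20 − 6·104 − 3·(-245) = 91
  S = 285 + 3·(-245) + 2·91 = -268
Policy A (P + 64):
  E = 89
  Q = 104
  F = 156 − 89 − 3·104 = -245
  P = -20 − 6·104 − 3·(-245) (+64 from intervention) = 155
  S = 285 + 3·(-245) + 2·155 = -140
ΔS = -140 − (-268) = 128; ΔF = -245 − (-245) = 0
Score = (-4)·128 + (-5)·0 = -512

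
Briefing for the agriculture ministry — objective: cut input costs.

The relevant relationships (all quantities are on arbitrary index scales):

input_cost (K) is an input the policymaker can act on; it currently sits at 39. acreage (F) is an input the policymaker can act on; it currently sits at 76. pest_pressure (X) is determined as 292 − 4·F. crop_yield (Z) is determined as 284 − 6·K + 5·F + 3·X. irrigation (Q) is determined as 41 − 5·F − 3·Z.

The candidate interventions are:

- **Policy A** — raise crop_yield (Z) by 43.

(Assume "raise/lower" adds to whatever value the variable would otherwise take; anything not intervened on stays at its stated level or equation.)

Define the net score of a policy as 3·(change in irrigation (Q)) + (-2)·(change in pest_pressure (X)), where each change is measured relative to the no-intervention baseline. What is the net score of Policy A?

-387

Baseline:
  K = 39
  F = 76
  X = 292 − 4·76 = -12
  Z = 284 − 6·39 + 5·76 + 3·(-12) = 394
  Q = 41 − 5·76 − 3·394 = -1521
Policy A (Z + 43):
  K = 39
  F = 76
  X = 292 − 4·76 = -12
  Z = 284 − 6·39 + 5·76 + 3·(-12) (+43 from intervention) = 437
  Q = 41 − 5·76 − 3·437 = -1650
ΔQ = -1650 − (-1521) = -129; ΔX = -12 − (-12) = 0
Score = 3·(-129) + (-2)·0 = -387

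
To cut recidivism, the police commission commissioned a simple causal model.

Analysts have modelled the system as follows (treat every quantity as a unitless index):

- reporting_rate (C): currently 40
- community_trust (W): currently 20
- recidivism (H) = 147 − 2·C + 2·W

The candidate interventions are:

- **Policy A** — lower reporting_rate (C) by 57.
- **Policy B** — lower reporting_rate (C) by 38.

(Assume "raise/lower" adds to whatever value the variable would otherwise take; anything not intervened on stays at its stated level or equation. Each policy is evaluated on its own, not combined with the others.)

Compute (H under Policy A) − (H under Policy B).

38

Policy A (C − 57):
  C = 40 − 57 = -17
  W = 20
  H = 147 − 2·(-17) + 2·20 = 221
Policy B (C − 38):
  C = 40 − 38 = 2
  W = 20
  H = 147 − 2·2 + 2·20 = 183
H: 221 − 183 = 38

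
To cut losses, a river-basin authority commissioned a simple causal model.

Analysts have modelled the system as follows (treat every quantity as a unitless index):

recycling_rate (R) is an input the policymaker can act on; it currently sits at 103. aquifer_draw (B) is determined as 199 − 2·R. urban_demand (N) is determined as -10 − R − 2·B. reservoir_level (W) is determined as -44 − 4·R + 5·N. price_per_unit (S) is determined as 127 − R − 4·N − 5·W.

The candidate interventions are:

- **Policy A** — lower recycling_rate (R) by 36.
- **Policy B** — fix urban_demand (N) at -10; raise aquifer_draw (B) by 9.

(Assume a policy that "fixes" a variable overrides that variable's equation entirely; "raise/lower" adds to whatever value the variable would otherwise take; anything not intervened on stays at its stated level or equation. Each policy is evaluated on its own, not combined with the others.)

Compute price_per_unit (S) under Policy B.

2594

Policy B (N := -10, B + 9):
  R = 103
  B = 199 − 2·103 (+9 from intervention) = 2
  N = -10
  W = -44 − 4·103 + 5·(-10) = -506
  S = 127 − 103 − 4·(-10) − 5·(-506) = 2594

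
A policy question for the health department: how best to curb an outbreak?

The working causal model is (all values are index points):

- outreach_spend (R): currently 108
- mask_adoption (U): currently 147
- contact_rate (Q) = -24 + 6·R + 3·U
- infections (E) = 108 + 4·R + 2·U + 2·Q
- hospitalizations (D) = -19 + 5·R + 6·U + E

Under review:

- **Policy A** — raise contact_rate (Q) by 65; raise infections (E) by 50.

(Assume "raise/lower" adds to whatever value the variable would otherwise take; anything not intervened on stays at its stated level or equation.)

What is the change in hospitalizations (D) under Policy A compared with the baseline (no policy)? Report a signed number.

180

Baseline:
  R = 108
  U = 147
  Q = -24 + 6·108 + 3·147 = 1065
  E = 108 + 4·108 + 2·147 + 2·1065 = 2964
  D = -19 + 5·108 + 6·147 + 2964 = 4367
Policy A (Q + 65, E + 50):
  R = 108
  U = 147
  Q = -24 + 6·108 + 3·147 (+65 from intervention) = 1130
  E = 108 + 4·108 + 2·147 + 2·1130 (+50 from intervention) = 3144
  D = -19 + 5·108 + 6·147 + 3144 = 4547
Change in D: 4547 − 4367 = 180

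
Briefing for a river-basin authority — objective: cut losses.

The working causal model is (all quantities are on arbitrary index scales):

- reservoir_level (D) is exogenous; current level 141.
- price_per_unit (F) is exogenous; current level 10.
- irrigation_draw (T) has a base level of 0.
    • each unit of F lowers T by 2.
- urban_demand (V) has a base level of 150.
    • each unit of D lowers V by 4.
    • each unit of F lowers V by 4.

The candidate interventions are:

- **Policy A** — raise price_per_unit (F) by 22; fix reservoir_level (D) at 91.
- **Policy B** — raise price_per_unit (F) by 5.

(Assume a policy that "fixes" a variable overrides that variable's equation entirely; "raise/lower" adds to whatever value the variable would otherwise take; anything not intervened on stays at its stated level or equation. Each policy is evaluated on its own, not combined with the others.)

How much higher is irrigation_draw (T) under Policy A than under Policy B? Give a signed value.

-34

Policy A (F + 22, D := 91):
  F = 10 + 22 = 32
  T = 0 − 2·32 = -64
Policy B (F + 5):
  F = 10 + 5 = 15
  T = 0 − 2·15 = -30
T: -64 − (-30) = -34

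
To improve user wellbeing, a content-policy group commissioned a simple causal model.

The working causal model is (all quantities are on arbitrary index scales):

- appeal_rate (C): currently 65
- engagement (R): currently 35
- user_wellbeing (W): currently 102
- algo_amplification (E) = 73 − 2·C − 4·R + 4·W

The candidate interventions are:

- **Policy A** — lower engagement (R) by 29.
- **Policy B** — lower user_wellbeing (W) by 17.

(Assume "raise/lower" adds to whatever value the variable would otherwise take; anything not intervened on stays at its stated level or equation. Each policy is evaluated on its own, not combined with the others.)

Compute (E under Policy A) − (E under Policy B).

184

Policy A (R − 29):
  C = 65
  R = 35 − 29 = 6
  W = 102
  E = 73 − 2·65 − 4·6 + 4·102 = 327
Policy B (W − 17):
  C = 65
  R = 35
  W = 102 − 17 = 85
  E = 73 − 2·65 − 4·35 + 4·85 = 143
E: 327 − 143 = 184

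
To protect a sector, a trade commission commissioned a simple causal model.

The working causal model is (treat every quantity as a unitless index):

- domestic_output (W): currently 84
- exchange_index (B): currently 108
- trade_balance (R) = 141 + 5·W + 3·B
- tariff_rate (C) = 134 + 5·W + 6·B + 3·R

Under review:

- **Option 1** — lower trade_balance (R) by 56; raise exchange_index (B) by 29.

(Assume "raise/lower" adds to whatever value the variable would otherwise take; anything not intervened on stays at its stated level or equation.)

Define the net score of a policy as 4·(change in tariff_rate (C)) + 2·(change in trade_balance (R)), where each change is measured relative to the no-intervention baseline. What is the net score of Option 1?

Baseline:
  W = 84
  B = 108
  R = 141 + 5·84 + 3·108 = 885
  C = 134 + 5·84 + 6·108 + 3·885 = 3857
Option 1 (R − 56, B + 29):
  W = 84
  B = 108 + 29 = 137
  R = 141 + 5·84 + 3·137 (−56 from intervention) = 916
  C = 134 + 5·84 + 6·137 + 3·916 = 4124
ΔC = 4124 − 3857 = 267; ΔR = 916 − 885 = 31
Score = 4·267 + 2·31 = 1130

1130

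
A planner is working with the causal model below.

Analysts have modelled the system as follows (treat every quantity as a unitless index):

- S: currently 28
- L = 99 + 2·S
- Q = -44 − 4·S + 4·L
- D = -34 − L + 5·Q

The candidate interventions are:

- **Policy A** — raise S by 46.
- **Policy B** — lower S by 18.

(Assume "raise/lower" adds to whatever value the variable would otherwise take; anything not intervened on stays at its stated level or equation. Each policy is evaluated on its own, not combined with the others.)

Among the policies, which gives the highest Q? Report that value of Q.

648

Policy A (S + 46):
  S = 28 + 46 = 74
  L = 99 + 2·74 = 247
  Q = -44 − 4·74 + 4·247 = 648
Policy B (S − 18):
  S = 28 − 18 = 10
  L = 99 + 2·10 = 119
  Q = -44 − 4·10 + 4·119 = 392
Comparing — Policy A: Q=648, Policy B: Q=392. Highest is 648 (Policy A).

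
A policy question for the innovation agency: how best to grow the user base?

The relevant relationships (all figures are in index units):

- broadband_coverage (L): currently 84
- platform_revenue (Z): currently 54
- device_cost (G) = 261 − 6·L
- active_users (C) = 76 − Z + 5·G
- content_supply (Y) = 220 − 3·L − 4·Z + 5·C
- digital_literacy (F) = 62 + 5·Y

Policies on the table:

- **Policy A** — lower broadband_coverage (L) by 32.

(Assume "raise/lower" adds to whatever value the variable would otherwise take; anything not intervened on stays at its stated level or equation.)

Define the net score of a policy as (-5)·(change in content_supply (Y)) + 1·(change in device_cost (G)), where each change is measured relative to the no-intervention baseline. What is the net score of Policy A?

Baseline:
  L = 84
  Z = 54
  G = 261 − 6·84 = -243
  C = 76 − 54 + 5·(-243) = -1193
  Y = 220 − 3·84 − 4·54 + 5·(-1193) = -6213
Policy A (L − 32):
  L = 84 − 32 = 52
  Z = 54
  G = 261 − 6·52 = -51
  C = 76 − 54 + 5·(-51) = -233
  Y = 220 − 3·52 − 4·54 + 5·(-233) = -1317
ΔY = -1317 − (-6213) = 4896; ΔG = -51 − (-243) = 192
Score = (-5)·4896 + 1·192 = -24288

-24288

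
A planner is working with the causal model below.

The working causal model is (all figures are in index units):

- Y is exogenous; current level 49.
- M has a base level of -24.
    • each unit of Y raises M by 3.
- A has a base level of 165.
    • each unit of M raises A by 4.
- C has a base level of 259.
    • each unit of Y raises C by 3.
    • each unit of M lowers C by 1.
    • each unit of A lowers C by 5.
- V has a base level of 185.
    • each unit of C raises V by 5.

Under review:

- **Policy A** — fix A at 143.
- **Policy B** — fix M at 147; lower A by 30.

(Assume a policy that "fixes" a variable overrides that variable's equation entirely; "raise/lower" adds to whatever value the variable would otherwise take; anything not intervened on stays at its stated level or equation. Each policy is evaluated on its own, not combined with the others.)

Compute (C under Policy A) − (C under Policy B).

2924

Policy A (A := 143):
  Y = 49
  M = -24 + 3·49 = 123
  A = 143
  C = 259 + 3·49 − 123 − 5·143 = -432
Policy B (M := 147, A − 30):
  Y = 49
  M = 147
  A = 165 + 4·147 (−30 from intervention) = 723
  C = 259 + 3·49 − 147 − 5·723 = -3356
C: -432 − (-3356) = 2924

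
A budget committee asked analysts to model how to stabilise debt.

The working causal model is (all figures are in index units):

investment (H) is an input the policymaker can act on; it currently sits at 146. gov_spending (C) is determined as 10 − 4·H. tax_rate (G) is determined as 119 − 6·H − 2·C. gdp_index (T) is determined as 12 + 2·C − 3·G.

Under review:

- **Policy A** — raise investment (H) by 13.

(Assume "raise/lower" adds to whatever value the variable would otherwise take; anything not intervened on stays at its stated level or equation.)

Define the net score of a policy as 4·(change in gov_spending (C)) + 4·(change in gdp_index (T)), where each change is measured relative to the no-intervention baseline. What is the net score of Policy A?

-936

Baseline:
  H = 146
  C = 10 − 4·146 = -574
  G = 119 − 6·146 − 2·(-574) = 391
  T = 12 + 2·(-574) − 3·391 = -2309
Policy A (H + 13):
  H = 146 + 13 = 159
  C = 10 − 4·159 = -626
  G = 119 − 6·159 − 2·(-626) = 417
  T = 12 + 2·(-626) − 3·417 = -2491
ΔC = -626 − (-574) = -52; ΔT = -2491 − (-2309) = -182
Score = 4·(-52) + 4·(-182) = -936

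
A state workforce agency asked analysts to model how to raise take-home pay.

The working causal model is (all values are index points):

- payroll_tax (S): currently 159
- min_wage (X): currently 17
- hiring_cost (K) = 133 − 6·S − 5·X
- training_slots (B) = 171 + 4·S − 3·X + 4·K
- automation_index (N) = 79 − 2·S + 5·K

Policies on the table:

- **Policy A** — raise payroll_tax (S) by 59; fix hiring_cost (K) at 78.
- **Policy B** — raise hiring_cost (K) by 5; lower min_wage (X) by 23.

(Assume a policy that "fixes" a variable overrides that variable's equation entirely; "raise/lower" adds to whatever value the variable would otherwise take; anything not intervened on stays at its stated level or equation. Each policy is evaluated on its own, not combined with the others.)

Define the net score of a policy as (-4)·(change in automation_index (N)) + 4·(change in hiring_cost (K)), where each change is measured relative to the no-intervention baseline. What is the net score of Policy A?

Baseline:
  S = 159
  X = 17
  K = 133 − 6·159 − 5·17 = -906
  N = 79 − 2·159 + 5·(-906) = -4769
Policy A (S + 59, K := 78):
  S = 159 + 59 = 218
  X = 17
  K = 78
  N = 79 − 2·218 + 5·78 = 33
ΔN = 33 − (-4769) = 4802; ΔK = 78 − (-906) = 984
Score = (-4)·4802 + 4·984 = -15272

-15272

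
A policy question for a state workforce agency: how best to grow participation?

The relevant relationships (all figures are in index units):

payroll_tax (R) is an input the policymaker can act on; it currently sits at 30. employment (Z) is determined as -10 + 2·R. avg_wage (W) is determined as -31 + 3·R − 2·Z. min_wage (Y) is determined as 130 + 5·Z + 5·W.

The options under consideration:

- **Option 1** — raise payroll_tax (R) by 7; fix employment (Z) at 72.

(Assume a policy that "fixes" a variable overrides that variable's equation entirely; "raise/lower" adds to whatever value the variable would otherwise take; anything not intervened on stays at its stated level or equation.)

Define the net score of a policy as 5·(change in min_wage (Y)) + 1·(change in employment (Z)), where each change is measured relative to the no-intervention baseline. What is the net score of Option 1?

-3

Baseline:
  R = 30
  Z = -10 + 2·30 = 50
  W = -31 + 3·30 − 2·50 = -41
  Y = 130 + 5·50 + 5·(-41) = 175
Option 1 (R + 7, Z := 72):
  R = 30 + 7 = 37
  Z = 72
  W = -31 + 3·37 − 2·72 = -64
  Y = 130 + 5·72 + 5·(-64) = 170
ΔY = 170 − 175 = -5; ΔZ = 72 − 50 = 22
Score = 5·(-5) + 1·22 = -3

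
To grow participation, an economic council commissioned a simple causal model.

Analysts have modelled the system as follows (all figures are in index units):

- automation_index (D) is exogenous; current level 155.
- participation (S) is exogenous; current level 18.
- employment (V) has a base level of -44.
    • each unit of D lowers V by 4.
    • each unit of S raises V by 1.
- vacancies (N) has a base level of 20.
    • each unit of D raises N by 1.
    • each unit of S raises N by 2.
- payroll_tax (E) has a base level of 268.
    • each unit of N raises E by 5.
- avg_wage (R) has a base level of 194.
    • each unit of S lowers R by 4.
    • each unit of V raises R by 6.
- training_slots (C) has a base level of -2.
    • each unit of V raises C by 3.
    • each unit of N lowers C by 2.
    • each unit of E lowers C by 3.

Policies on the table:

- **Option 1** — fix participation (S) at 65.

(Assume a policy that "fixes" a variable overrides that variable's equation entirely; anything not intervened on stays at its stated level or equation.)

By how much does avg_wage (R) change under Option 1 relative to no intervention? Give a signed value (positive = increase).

Baseline:
  D = 155
  S = 18
  V = -44 − 4·155 + 18 = -646
  R = 194 − 4·18 + 6·(-646) = -3754
Option 1 (S := 65):
  D = 155
  S = 65
  V = -44 − 4·155 + 65 = -599
  R = 194 − 4·65 + 6·(-599) = -3660
Change in R: -3660 − (-3754) = 94

94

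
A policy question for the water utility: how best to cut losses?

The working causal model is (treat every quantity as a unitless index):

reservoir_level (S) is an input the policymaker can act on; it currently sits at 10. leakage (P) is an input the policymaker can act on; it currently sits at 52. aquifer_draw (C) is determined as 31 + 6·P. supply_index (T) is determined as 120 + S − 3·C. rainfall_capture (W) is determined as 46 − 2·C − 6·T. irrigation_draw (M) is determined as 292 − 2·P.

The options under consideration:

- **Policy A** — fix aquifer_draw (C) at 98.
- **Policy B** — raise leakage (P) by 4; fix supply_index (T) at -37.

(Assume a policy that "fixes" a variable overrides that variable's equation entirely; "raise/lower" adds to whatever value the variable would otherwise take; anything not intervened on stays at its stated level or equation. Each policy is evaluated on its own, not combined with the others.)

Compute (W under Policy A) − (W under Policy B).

Policy A (C := 98):
  S = 10
  P = 52
  C = 98
  T = 120 + 10 − 3·98 = -164
  W = 46 − 2·98 − 6·(-164) = 834
Policy B (P + 4, T := -37):
  S = 10
  P = 52 + 4 = 56
  C = 31 + 6·56 = 367
  T = -37
  W = 46 − 2·367 − 6·(-37) = -466
W: 834 − (-466) = 1300

1300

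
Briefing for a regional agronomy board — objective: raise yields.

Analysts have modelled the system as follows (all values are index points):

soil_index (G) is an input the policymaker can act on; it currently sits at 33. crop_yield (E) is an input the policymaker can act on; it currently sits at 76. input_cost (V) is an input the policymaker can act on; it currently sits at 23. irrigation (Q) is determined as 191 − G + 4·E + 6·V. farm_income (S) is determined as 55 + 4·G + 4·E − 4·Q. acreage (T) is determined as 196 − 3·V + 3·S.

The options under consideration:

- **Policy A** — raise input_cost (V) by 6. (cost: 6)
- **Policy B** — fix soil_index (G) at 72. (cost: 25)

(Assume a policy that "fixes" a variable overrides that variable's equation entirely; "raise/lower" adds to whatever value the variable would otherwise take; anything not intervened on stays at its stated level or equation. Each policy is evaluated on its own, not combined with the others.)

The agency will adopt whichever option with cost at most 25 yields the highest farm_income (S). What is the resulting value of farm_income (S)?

-1597

Policy A (V + 6):
  G = 33
  E = 76
  V = 23 + 6 = 29
  Q = 191 − 33 + 4·76 + 6·29 = 636
  S = 55 + 4·33 + 4·76 − 4·636 = -2053
Policy B (G := 72):
  G = 72
  E = 76
  V = 23
  Q = 191 − 72 + 4·76 + 6·23 = 561
  S = 55 + 4·72 + 4·76 − 4·561 = -1597
Comparing — Policy A: S=-2053, Policy B: S=-1597. Highest is -1597 (Policy B).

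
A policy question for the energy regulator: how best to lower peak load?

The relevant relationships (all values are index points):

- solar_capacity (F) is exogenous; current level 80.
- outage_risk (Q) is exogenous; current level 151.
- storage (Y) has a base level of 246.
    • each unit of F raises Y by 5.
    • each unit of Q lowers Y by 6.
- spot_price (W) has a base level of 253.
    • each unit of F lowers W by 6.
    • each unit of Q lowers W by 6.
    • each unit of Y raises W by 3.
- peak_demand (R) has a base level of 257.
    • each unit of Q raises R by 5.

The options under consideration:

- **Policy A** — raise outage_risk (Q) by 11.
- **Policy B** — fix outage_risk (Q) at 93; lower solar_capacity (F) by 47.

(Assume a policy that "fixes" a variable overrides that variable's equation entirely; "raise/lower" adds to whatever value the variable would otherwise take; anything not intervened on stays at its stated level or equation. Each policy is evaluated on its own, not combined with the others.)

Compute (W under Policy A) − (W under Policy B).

-1233

Policy A (Q + 11):
  F = 80
  Q = 151 + 11 = 162
  Y = 246 + 5·80 − 6·162 = -326
  W = 253 − 6·80 − 6·162 + 3·(-326) = -2177
Policy B (Q := 93, F − 47):
  F = 80 − 47 = 33
  Q = 93
  Y = 246 + 5·33 − 6·93 = -147
  W = 253 − 6·33 − 6·93 + 3·(-147) = -944
W: -2177 − (-944) = -1233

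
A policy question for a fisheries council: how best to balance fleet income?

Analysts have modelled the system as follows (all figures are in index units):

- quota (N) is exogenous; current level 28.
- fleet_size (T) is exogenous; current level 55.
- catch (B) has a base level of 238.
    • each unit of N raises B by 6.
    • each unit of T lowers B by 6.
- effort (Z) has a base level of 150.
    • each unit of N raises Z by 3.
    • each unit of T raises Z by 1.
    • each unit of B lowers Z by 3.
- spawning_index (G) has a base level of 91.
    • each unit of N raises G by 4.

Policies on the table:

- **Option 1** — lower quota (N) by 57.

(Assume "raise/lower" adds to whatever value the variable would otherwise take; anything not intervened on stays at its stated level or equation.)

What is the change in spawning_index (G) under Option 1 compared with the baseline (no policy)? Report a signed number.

Baseline:
  N = 28
  G = 91 + 4·28 = 203
Option 1 (N − 57):
  N = 28 − 57 = -29
  G = 91 + 4·(-29) = -25
Change in G: -25 − 203 = -228

-228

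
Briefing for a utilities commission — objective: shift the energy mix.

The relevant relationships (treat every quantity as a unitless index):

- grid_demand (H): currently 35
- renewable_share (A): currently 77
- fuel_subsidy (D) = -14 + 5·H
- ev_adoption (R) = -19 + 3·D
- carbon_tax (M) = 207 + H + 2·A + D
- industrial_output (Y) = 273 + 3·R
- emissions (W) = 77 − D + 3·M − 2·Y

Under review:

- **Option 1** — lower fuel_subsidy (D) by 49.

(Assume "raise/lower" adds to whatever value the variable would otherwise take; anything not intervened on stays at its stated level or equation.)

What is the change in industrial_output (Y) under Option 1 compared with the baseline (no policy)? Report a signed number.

Baseline:
  H = 35
  D = -14 + 5·35 = 161
  R = -19 + 3·161 = 464
  Y = 273 + 3·464 = 1665
Option 1 (D − 49):
  H = 35
  D = -14 + 5·35 (−49 from intervention) = 112
  R = -19 + 3·112 = 317
  Y = 273 + 3·317 = 1224
Change in Y: 1224 − 1665 = -441

-441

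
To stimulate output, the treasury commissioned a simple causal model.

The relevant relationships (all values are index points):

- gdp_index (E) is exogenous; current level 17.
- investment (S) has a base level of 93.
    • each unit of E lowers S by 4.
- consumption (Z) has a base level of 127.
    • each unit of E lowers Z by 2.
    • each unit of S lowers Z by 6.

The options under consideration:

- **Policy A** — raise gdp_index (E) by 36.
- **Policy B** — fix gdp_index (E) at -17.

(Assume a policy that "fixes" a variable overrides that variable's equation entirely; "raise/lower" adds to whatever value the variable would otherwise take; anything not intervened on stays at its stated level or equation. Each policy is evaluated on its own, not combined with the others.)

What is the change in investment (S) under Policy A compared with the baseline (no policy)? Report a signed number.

Baseline:
  E = 17
  S = 93 − 4·17 = 25
Policy A (E + 36):
  E = 17 + 36 = 53
  S = 93 − 4·53 = -119
Change in S: -119 − 25 = -144

-144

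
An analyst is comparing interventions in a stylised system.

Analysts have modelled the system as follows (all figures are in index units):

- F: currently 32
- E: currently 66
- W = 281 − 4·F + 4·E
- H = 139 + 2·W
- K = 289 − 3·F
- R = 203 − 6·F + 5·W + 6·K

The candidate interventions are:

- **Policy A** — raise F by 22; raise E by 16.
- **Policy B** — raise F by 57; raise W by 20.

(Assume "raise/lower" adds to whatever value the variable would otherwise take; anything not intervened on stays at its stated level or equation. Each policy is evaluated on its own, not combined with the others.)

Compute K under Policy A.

Policy A (F + 22, E + 16):
  F = 32 + 22 = 54
  K = 289 − 3·54 = 127

127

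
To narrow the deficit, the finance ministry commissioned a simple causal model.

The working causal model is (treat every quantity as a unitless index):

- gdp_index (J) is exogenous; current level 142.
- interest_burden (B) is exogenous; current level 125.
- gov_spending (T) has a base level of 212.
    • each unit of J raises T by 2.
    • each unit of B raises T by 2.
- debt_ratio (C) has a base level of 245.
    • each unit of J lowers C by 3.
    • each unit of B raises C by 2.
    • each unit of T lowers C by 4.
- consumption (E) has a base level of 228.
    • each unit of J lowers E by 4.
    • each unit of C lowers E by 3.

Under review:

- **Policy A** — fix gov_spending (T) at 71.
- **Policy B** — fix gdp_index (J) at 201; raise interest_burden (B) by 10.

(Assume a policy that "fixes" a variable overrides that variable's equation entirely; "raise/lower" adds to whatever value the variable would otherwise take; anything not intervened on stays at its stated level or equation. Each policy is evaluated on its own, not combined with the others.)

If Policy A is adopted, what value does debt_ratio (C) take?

-215

Policy A (T := 71):
  J = 142
  B = 125
  T = 71
  C = 245 − 3·142 + 2·125 − 4·71 = -215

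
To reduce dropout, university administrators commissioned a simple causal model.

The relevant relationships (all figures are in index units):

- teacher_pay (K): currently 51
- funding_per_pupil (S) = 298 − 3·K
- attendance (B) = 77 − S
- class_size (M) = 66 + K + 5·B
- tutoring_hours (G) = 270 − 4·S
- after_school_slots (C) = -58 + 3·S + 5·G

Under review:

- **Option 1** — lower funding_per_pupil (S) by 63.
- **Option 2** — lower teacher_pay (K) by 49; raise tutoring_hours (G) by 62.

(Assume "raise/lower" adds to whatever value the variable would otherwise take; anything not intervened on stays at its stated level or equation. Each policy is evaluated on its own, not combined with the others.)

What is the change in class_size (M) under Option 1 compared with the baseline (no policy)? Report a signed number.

315

Baseline:
  K = 51
  S = 298 − 3·51 = 145
  B = 77 − 145 = -68
  M = 66 + 51 + 5·(-68) = -223
Option 1 (S − 63):
  K = 51
  S = 298 − 3·51 (−63 from intervention) = 82
  B = 77 − 82 = -5
  M = 66 + 51 + 5·(-5) = 92
Change in M: 92 − (-223) = 315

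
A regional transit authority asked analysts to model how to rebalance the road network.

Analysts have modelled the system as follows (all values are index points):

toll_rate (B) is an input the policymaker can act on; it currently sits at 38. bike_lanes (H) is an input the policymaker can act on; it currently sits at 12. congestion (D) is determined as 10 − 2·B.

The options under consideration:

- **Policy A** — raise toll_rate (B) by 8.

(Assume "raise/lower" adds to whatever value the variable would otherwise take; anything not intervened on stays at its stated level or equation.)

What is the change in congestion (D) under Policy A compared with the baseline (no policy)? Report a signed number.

-16

Baseline:
  B = 38
  D = 10 − 2·38 = -66
Policy A (B + 8):
  B = 38 + 8 = 46
  D = 10 − 2·46 = -82
Change in D: -82 − (-66) = -16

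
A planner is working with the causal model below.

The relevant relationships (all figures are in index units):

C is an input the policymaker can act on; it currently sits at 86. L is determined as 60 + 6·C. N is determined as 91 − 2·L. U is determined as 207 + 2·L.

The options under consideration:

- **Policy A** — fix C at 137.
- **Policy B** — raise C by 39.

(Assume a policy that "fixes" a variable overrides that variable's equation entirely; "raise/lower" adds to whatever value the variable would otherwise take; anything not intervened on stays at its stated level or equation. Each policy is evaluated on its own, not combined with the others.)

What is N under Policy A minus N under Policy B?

-144

Policy A (C := 137):
  C = 137
  L = 60 + 6·137 = 882
  N = 91 − 2·882 = -1673
Policy B (C + 39):
  C = 86 + 39 = 125
  L = 60 + 6·125 = 810
  N = 91 − 2·810 = -1529
N: -1673 − (-1529) = -144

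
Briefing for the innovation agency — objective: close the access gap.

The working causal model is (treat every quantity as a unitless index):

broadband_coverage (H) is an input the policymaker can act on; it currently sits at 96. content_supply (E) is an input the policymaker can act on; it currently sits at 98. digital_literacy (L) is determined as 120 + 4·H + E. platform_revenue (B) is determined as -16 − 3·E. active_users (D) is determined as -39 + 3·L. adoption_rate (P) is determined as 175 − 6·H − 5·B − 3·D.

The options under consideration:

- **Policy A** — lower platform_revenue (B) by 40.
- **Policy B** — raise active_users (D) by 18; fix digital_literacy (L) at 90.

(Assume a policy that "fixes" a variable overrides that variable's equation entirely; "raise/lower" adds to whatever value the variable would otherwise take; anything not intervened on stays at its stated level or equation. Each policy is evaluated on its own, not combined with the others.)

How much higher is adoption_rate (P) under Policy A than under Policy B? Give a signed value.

-4354

Policy A (B − 40):
  H = 96
  E = 98
  L = 120 + 4·96 + 98 = 602
  B = -16 − 3·98 (−40 from intervention) = -350
  D = -39 + 3·602 = 1767
  P = 175 − 6·96 − 5·(-350) − 3·1767 = -3952
Policy B (D + 18, L := 90):
  H = 96
  E = 98
  L = 90
  B = -16 − 3·98 = -310
  D = -39 + 3·90 (+18 from intervention) = 249
  P = 175 − 6·96 − 5·(-310) − 3·249 = 402
P: -3952 − 402 = -4354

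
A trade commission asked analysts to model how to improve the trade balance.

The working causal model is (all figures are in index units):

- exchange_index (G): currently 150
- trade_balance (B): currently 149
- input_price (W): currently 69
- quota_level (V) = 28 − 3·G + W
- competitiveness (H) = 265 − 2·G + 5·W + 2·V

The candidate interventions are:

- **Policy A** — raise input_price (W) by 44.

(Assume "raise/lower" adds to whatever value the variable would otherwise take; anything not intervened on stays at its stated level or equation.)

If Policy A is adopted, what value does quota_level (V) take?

-309

Policy A (W + 44):
  G = 150
  W = 69 + 44 = 113
  V = 28 − 3·150 + 113 = -309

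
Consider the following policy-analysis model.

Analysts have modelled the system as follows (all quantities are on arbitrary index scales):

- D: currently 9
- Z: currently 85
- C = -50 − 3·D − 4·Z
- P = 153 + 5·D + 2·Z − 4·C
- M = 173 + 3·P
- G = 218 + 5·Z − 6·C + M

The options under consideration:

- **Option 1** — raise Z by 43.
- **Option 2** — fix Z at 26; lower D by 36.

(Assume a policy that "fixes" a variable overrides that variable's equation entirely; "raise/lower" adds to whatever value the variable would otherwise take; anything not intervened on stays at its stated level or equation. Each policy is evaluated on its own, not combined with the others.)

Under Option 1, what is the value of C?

Option 1 (Z + 43):
  D = 9
  Z = 85 + 43 = 128
  C = -50 − 3·9 − 4·128 = -589

-589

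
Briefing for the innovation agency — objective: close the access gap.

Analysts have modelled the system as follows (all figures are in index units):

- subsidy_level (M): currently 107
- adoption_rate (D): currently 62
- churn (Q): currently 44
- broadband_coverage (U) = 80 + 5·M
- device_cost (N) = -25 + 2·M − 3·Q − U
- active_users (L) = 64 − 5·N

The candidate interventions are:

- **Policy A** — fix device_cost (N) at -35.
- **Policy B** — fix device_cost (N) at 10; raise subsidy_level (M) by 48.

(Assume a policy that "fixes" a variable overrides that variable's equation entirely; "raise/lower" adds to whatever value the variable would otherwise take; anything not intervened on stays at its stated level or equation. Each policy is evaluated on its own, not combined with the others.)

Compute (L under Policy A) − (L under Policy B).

225

Policy A (N := -35):
  M = 107
  Q = 44
  U = 80 + 5·107 = 615
  N = -35
  L = 64 − 5·(-35) = 239
Policy B (N := 10, M + 48):
  M = 107 + 48 = 155
  Q = 44
  U = 80 + 5·155 = 855
  N = 10
  L = 64 − 5·10 = 14
L: 239 − 14 = 225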